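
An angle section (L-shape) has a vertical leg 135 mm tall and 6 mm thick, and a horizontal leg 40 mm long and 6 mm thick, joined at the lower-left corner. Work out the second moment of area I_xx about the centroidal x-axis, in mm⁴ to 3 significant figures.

Split into non-overlapping primitives; take the origin at the lower-left of the bounding box.
Vertical leg: 6 × 135, A = 810 mm², y = 67.5 mm, Ī = 1 230 188 mm⁴.
Horizontal leg (remainder): 34 × 6, A = 204 mm², y = 3 mm, Ī = 612 mm⁴.
Centroid: ȳ = ΣA·y / ΣA = 54.524 mm.
Transfer each piece to the centroidal x-axis using Ī + A·d² with d = y − 54.524:
  vertical leg: d = 12.976 mm → contributes +1 366 579 mm⁴
  horizontal leg (remainder): d = -51.524 mm → contributes +542 168 mm⁴
Total I = 1 908 748 mm⁴.

I_xx ≈ 1.91 × 10⁶ mm⁴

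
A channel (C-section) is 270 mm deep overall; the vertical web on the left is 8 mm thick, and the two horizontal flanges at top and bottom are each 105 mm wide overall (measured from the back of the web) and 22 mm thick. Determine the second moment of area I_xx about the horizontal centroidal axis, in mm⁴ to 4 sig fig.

I_xx ≈ 7.892 × 10⁷ mm⁴

Decompose the section into non-overlapping parts with the origin at the bottom-left of its bounding rectangle.
Web: 8 × 270, A = 2 160 mm², y = 135 mm, Ī = 13 122 000 mm⁴.
Top flange (beyond web): 97 × 22, A = 2 134 mm², y = 259 mm, Ī = 86071.3 mm⁴.
Bottom flange (beyond web): 97 × 22, A = 2 134 mm², y = 11 mm, Ī = 86071.3 mm⁴.
By symmetry the centroid is at mid-height, ȳ = 135 mm.
Transfer each piece to the horizontal centroidal axis using Ī + A·d² with d = y − 135:
  web: d = 0 mm → contributes +13 122 000 mm⁴
  top flange (beyond web): d = 124 mm → contributes +32 898 455 mm⁴
  bottom flange (beyond web): d = -124 mm → contributes +32 898 455 mm⁴
Total I = 78 918 911 mm⁴.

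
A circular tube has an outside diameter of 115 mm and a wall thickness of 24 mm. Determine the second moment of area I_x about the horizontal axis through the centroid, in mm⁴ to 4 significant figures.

I_x ≈ 7.596 × 10⁶ mm⁴

Split into non-overlapping primitives; take the origin at the lower-left of the bounding box.
Outer circle: ⌀115, A = 10386.9 mm², y = 57.5 mm, Ī = 8 585 414 mm⁴.
Bore (subtracted): ⌀67, A = 3525.65 mm², y = 57.5 mm, Ī = 989 166 mm⁴.
By symmetry the centroid is at mid-height, ȳ = 57.5 mm.
All pieces are centred on the horizontal axis through the centroid, so I = ΣĪ (holes subtracted) = 7 596 249 mm⁴.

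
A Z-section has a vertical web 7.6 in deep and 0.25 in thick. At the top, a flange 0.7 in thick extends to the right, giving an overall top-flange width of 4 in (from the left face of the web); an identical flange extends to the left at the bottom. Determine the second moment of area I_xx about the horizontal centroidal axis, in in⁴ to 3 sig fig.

Split into non-overlapping primitives; take the origin at the lower-left of the bounding box.
Web: 0.25 × 7.6, A = 1.9 in², y = 3.8 in, Ī = 9.1453 in⁴.
Top flange (beyond web): 3.75 × 0.7, A = 2.625 in², y = 7.25 in, Ī = 0.10719 in⁴.
Bottom flange (beyond web): 3.75 × 0.7, A = 2.625 in², y = 0.35 in, Ī = 0.10719 in⁴.
Centroid: ȳ = ΣA·y / ΣA = 3.8 in.
Transfer each piece to the horizontal centroidal axis using Ī + A·d² with d = y − 3.8:
  web: d = 0 in → contributes +9.1453 in⁴
  top flange (beyond web): d = 3.45 in → contributes +31.351 in⁴
  bottom flange (beyond web): d = -3.45 in → contributes +31.351 in⁴
Total I = 71.848 in⁴.

I_xx ≈ 71.8 in⁴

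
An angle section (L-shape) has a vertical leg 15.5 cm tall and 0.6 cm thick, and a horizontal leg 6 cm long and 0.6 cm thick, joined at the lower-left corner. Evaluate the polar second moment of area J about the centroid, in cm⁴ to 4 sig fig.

Break the section into simple shapes (no overlaps), measuring from the bottom-left corner of the bounding box.
Vertical leg: 0.6 × 15.5, A = 9.3 cm², y = 7.75 cm, Ī = 186.194 cm⁴.
Horizontal leg (remainder): 5.4 × 0.6, A = 3.24 cm², y = 0.3 cm, Ī = 0.0972 cm⁴.
Centroid: ȳ = ΣA·y / ΣA = 5.82512 cm.
Transfer each piece to the centroidal x-axis using Ī + A·d² with d = y − 5.82512:
  vertical leg: d = 1.92488 cm → contributes +220.652 cm⁴
  horizontal leg (remainder): d = -5.52512 cm → contributes +99.0045 cm⁴
Total I = 319.656 cm⁴.
For the y-axis: x̄ = 1.07512 cm.
Repeating about the centroidal y-axis gives I_y = 29.778 cm⁴.
Polar second moment: J = I_x + I_y = 349.434 cm⁴.

J ≈ 349.4 cm⁴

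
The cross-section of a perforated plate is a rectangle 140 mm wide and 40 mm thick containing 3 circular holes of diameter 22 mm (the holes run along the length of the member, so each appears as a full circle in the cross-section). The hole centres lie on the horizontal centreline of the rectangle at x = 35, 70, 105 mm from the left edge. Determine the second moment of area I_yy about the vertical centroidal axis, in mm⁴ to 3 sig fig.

Treat the section as a set of non-overlapping primitives; coordinates are from the bounding-box lower-left.
Plate: 140 × 40, A = 5 600 mm², x = 70 mm, Ī = 9 146 667 mm⁴.
Hole 1 (subtracted): ⌀22, A = 380.13 mm², x = 35 mm, Ī = 11 499 mm⁴.
Hole 2 (subtracted): ⌀22, A = 380.13 mm², x = 70 mm, Ī = 11 499 mm⁴.
Hole 3 (subtracted): ⌀22, A = 380.13 mm², x = 105 mm, Ī = 11 499 mm⁴.
By symmetry the centroid is at mid-width, x̄ = 70 mm.
Transfer each piece to the vertical centroidal axis using Ī + A·d² with d = x − 70:
  plate: d = 0 mm → contributes +9 146 667 mm⁴
  hole 1: d = -35 mm → contributes −477 162 mm⁴
  hole 2: d = 0 mm → contributes −11 499 mm⁴
  hole 3: d = 35 mm → contributes −477 162 mm⁴
Total I = 8 180 844 mm⁴.

I_yy ≈ 8.18 × 10⁶ mm⁴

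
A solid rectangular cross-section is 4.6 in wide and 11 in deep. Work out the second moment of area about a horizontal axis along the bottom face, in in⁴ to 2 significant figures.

The section: 4.6 × 11, A = 50.6 in², y = 5.5 in, Ī = 510.2 in⁴.
Transfer it to a horizontal axis along the bottom face using Ī + A·d² with d = y − 0:
  the section: d = 5.5 in → contributes +2 041 in⁴
Total I = 2 041 in⁴.

I_base ≈ 2000 in⁴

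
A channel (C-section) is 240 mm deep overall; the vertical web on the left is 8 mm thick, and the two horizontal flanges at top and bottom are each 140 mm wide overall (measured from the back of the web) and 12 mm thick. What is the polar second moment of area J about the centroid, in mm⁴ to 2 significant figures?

Break the section into simple shapes (no overlaps), measuring from the bottom-left corner of the bounding box.
Web: 8 × 240, A = 1 920 mm², y = 120 mm, Ī = 9 216 000 mm⁴.
Top flange (beyond web): 132 × 12, A = 1 584 mm², y = 234 mm, Ī = 19 008 mm⁴.
Bottom flange (beyond web): 132 × 12, A = 1 584 mm², y = 6 mm, Ī = 19 008 mm⁴.
By symmetry the centroid is at mid-height, ȳ = 120 mm.
Transfer each piece to the centroidal x-axis using Ī + A·d² with d = y − 120:
  web: d = 0 mm → contributes +9 216 000 mm⁴
  top flange (beyond web): d = 114 mm → contributes +20 604 672 mm⁴
  bottom flange (beyond web): d = -114 mm → contributes +20 604 672 mm⁴
Total I = 50 425 344 mm⁴.
For the y-axis: x̄ = 47.58 mm.
Repeating about the centroidal y-axis gives I_y = 10 467 987 mm⁴.
Polar second moment: J = I_x + I_y = 60 893 331 mm⁴.

J ≈ 6.1 × 10⁷ mm⁴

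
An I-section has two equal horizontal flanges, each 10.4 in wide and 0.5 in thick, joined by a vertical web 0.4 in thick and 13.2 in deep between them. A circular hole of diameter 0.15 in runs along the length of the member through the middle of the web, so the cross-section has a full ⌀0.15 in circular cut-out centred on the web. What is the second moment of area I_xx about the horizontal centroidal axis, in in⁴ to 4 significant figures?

Treat the section as a set of non-overlapping primitives; coordinates are from the bounding-box lower-left.
Bottom flange: 10.4 × 0.5, A = 5.2 in², y = 0.25 in, Ī = 0.108333 in⁴.
Web: 0.4 × 13.2, A = 5.28 in², y = 7.1 in, Ī = 76.6656 in⁴.
Top flange: 10.4 × 0.5, A = 5.2 in², y = 13.95 in, Ī = 0.108333 in⁴.
Hole (subtracted): ⌀0.15, A = 0.0176715 in², y = 7.1 in, Ī = 0.0000248505 in⁴.
By symmetry the centroid is at mid-height, ȳ = 7.1 in.
Transfer each piece to the horizontal centroidal axis using Ī + A·d² with d = y − 7.1:
  bottom flange: d = -6.85 in → contributes +244.105 in⁴
  web: d = 0 in → contributes +76.6656 in⁴
  top flange: d = 6.85 in → contributes +244.105 in⁴
  hole: d = 0 in → contributes −0.0000248505 in⁴
Total I = 564.876 in⁴.

I_xx ≈ 564.9 in⁴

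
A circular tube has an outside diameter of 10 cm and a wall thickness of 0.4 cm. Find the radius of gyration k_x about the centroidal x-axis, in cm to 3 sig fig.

k_x ≈ 3.40 cm

Decompose the section into non-overlapping parts with the origin at the bottom-left of its bounding rectangle.
Outer circle: ⌀10, A = 78.54 cm², y = 5 cm, Ī = 490.87 cm⁴.
Bore (subtracted): ⌀9.2, A = 66.476 cm², y = 5 cm, Ī = 351.66 cm⁴.
By symmetry the centroid is at mid-height, ȳ = 5 cm.
All pieces are centred on the centroidal x-axis, so I = ΣĪ (holes subtracted) = 139.22 cm⁴.
Radius of gyration: k = √(I/A) = √(139.22 / 12.064) = 3.3971 cm.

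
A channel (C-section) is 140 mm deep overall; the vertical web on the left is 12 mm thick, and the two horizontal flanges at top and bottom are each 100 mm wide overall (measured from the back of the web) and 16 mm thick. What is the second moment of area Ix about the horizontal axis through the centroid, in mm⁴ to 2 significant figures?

Break the section into simple shapes (no overlaps), measuring from the bottom-left corner of the bounding box.
Web: 12 × 140, A = 1 680 mm², y = 70 mm, Ī = 2 744 000 mm⁴.
Top flange (beyond web): 88 × 16, A = 1 408 mm², y = 132 mm, Ī = 30 037 mm⁴.
Bottom flange (beyond web): 88 × 16, A = 1 408 mm², y = 8 mm, Ī = 30 037 mm⁴.
By symmetry the centroid is at mid-height, ȳ = 70 mm.
Transfer each piece to the horizontal axis through the centroid using Ī + A·d² with d = y − 70:
  web: d = 0 mm → contributes +2 744 000 mm⁴
  top flange (beyond web): d = 62 mm → contributes +5 442 389 mm⁴
  bottom flange (beyond web): d = -62 mm → contributes +5 442 389 mm⁴
Total I = 13 628 779 mm⁴.

Ix ≈ 1.4 × 10⁷ mm⁴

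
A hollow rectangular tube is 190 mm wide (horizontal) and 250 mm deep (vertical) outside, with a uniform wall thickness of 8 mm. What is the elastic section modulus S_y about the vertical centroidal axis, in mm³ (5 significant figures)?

Treat the section as a set of non-overlapping primitives; coordinates are from the bounding-box lower-left.
Outer rectangle: 190 × 250, A = 47 500 mm², x = 95 mm, Ī = 142 895 833 mm⁴.
Inner void (subtracted): 174 × 234, A = 40 716 mm², x = 95 mm, Ī = 102 726 468 mm⁴.
By symmetry the centroid is at mid-width, x̄ = 95 mm.
All pieces are centred on the vertical centroidal axis, so I = ΣĪ (holes subtracted) = 40 169 365 mm⁴.
Extreme fibre distance c = 95 mm; S = I/c = 422835.4 mm³.

S_y ≈ 4.2284 × 10⁵ mm³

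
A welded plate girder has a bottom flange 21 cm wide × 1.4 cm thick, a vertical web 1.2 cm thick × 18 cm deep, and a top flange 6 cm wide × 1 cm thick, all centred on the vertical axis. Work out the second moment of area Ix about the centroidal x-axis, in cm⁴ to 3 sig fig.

Ix ≈ 2980 cm⁴

Treat the section as a set of non-overlapping primitives; coordinates are from the bounding-box lower-left.
Bottom plate: 21 × 1.4, A = 29.4 cm², y = 0.7 cm, Ī = 4.802 cm⁴.
Web plate: 1.2 × 18, A = 21.6 cm², y = 10.4 cm, Ī = 583.2 cm⁴.
Top plate: 6 × 1, A = 6 cm², y = 19.9 cm, Ī = 0.5 cm⁴.
Centroid: ȳ = ΣA·y / ΣA = 6.3968 cm.
Transfer each piece to the centroidal x-axis using Ī + A·d² with d = y − 6.3968:
  bottom plate: d = -5.6968 cm → contributes +958.95 cm⁴
  web plate: d = 4.0032 cm → contributes +929.35 cm⁴
  top plate: d = 13.503 cm → contributes +1094.5 cm⁴
Total I = 2982.8 cm⁴.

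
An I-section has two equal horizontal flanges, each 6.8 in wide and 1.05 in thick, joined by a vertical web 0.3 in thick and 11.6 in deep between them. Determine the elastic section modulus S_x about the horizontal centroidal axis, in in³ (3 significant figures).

Break the section into simple shapes (no overlaps), measuring from the bottom-left corner of the bounding box.
Bottom flange: 6.8 × 1.05, A = 7.14 in², y = 0.525 in, Ī = 0.65599 in⁴.
Web: 0.3 × 11.6, A = 3.48 in², y = 6.85 in, Ī = 39.022 in⁴.
Top flange: 6.8 × 1.05, A = 7.14 in², y = 13.175 in, Ī = 0.65599 in⁴.
By symmetry the centroid is at mid-height, ȳ = 6.85 in.
Transfer each piece to the horizontal centroidal axis using Ī + A·d² with d = y − 6.85:
  bottom flange: d = -6.325 in → contributes +286.3 in⁴
  web: d = 0 in → contributes +39.022 in⁴
  top flange: d = 6.325 in → contributes +286.3 in⁴
Total I = 611.61 in⁴.
Extreme fibre distance c = 6.85 in; S = I/c = 89.287 in³.

S_x ≈ 89.3 in³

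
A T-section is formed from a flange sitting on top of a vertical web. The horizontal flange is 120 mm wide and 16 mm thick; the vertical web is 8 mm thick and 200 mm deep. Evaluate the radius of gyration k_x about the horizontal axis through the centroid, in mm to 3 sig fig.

Decompose the section into non-overlapping parts with the origin at the bottom-left of its bounding rectangle.
Flange: 120 × 16, A = 1 920 mm², y = 208 mm, Ī = 40 960 mm⁴.
Web: 8 × 200, A = 1 600 mm², y = 100 mm, Ī = 5 333 333 mm⁴.
Centroid: ȳ = ΣA·y / ΣA = 158.91 mm.
Transfer each piece to the horizontal axis through the centroid using Ī + A·d² with d = y − 158.91:
  flange: d = 49.091 mm → contributes +4 668 001 mm⁴
  web: d = -58.909 mm → contributes +10 885 783 mm⁴
Total I = 15 553 784 mm⁴.
Radius of gyration: k = √(I/A) = √(15 553 784 / 3 520) = 66.473 mm.

k_x ≈ 66.5 mm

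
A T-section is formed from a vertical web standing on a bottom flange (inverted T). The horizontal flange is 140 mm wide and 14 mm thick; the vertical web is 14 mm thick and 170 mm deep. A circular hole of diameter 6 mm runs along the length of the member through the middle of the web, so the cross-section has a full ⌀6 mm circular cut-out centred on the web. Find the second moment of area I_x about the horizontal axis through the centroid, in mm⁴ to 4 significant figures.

I_x ≈ 1.481 × 10⁷ mm⁴

Decompose the section into non-overlapping parts with the origin at the bottom-left of its bounding rectangle.
Flange: 140 × 14, A = 1 960 mm², y = 7 mm, Ī = 32013.3 mm⁴.
Web: 14 × 170, A = 2 380 mm², y = 99 mm, Ī = 5 731 833 mm⁴.
Hole (subtracted): ⌀6, A = 28.2743 mm², y = 99 mm, Ī = 63.6173 mm⁴.
Centroid: ȳ = ΣA·y / ΣA = 57.1792 mm.
Transfer each piece to the horizontal axis through the centroid using Ī + A·d² with d = y − 57.1792:
  flange: d = -50.1792 mm → contributes +4 967 191 mm⁴
  web: d = 41.8208 mm → contributes +9 894 413 mm⁴
  hole: d = 41.8208 mm → contributes −49514.9 mm⁴
Total I = 14 812 089 mm⁴.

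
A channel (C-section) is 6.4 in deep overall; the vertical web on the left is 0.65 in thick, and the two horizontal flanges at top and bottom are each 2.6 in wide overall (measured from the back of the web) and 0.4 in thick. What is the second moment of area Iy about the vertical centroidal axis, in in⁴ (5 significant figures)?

Treat the section as a set of non-overlapping primitives; coordinates are from the bounding-box lower-left.
Web: 0.65 × 6.4, A = 4.16 in², x = 0.325 in, Ī = 0.1464667 in⁴.
Top flange (beyond web): 1.95 × 0.4, A = 0.78 in², x = 1.625 in, Ī = 0.2471625 in⁴.
Bottom flange (beyond web): 1.95 × 0.4, A = 0.78 in², x = 1.625 in, Ī = 0.2471625 in⁴.
Centroid: x̄ = ΣA·x / ΣA = 0.6795455 in.
Transfer each piece to the vertical centroidal axis using Ī + A·d² with d = x − 0.6795455:
  web: d = -0.3545455 in → contributes +0.669389 in⁴
  top flange (beyond web): d = 0.9454545 in → contributes +0.9443923 in⁴
  bottom flange (beyond web): d = 0.9454545 in → contributes +0.9443923 in⁴
Total I = 2.558173 in⁴.

Iy ≈ 2.5582 in⁴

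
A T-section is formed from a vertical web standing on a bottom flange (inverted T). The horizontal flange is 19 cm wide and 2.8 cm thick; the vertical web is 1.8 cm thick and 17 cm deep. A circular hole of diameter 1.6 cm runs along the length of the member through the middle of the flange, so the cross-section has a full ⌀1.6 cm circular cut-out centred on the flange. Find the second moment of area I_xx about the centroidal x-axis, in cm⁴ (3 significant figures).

Treat the section as a set of non-overlapping primitives; coordinates are from the bounding-box lower-left.
Flange: 19 × 2.8, A = 53.2 cm², y = 1.4 cm, Ī = 34.757 cm⁴.
Web: 1.8 × 17, A = 30.6 cm², y = 11.3 cm, Ī = 736.95 cm⁴.
Hole (subtracted): ⌀1.6, A = 2.0106 cm², y = 1.4 cm, Ī = 0.3217 cm⁴.
Centroid: ȳ = ΣA·y / ΣA = 5.1039 cm.
Transfer each piece to the centroidal x-axis using Ī + A·d² with d = y − 5.1039:
  flange: d = -3.7039 cm → contributes +764.6 cm⁴
  web: d = 6.1961 cm → contributes +1911.7 cm⁴
  hole: d = -3.7039 cm → contributes −27.905 cm⁴
Total I = 2648.4 cm⁴.

I_xx ≈ 2650 cm⁴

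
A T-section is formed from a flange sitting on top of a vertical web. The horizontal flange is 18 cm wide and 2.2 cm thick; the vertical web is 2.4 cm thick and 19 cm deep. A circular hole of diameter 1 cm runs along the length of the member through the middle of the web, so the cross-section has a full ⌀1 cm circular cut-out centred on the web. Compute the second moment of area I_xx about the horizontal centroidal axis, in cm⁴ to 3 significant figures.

I_xx ≈ 3750 cm⁴

Break the section into simple shapes (no overlaps), measuring from the bottom-left corner of the bounding box.
Flange: 18 × 2.2, A = 39.6 cm², y = 20.1 cm, Ī = 15.972 cm⁴.
Web: 2.4 × 19, A = 45.6 cm², y = 9.5 cm, Ī = 1371.8 cm⁴.
Hole (subtracted): ⌀1, A = 0.7854 cm², y = 9.5 cm, Ī = 0.049087 cm⁴.
Centroid: ȳ = ΣA·y / ΣA = 14.473 cm.
Transfer each piece to the horizontal centroidal axis using Ī + A·d² with d = y − 14.473:
  flange: d = 5.6274 cm → contributes +1 270 cm⁴
  web: d = -4.9726 cm → contributes +2499.3 cm⁴
  hole: d = -4.9726 cm → contributes −19.469 cm⁴
Total I = 3749.9 cm⁴.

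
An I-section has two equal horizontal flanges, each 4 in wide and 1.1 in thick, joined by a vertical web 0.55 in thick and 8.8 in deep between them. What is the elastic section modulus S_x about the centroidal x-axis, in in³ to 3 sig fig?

Break the section into simple shapes (no overlaps), measuring from the bottom-left corner of the bounding box.
Bottom flange: 4 × 1.1, A = 4.4 in², y = 0.55 in, Ī = 0.44367 in⁴.
Web: 0.55 × 8.8, A = 4.84 in², y = 5.5 in, Ī = 31.234 in⁴.
Top flange: 4 × 1.1, A = 4.4 in², y = 10.45 in, Ī = 0.44367 in⁴.
By symmetry the centroid is at mid-height, ȳ = 5.5 in.
Transfer each piece to the centroidal x-axis using Ī + A·d² with d = y − 5.5:
  bottom flange: d = -4.95 in → contributes +108.25 in⁴
  web: d = 0 in → contributes +31.234 in⁴
  top flange: d = 4.95 in → contributes +108.25 in⁴
Total I = 247.74 in⁴.
Extreme fibre distance c = 5.5 in; S = I/c = 45.044 in³.

S_x ≈ 45.0 in³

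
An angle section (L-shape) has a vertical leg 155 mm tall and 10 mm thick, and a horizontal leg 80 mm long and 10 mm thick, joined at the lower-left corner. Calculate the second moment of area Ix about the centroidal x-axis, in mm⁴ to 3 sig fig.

Treat the section as a set of non-overlapping primitives; coordinates are from the bounding-box lower-left.
Vertical leg: 10 × 155, A = 1 550 mm², y = 77.5 mm, Ī = 3 103 229 mm⁴.
Horizontal leg (remainder): 70 × 10, A = 700 mm², y = 5 mm, Ī = 5833.3 mm⁴.
Centroid: ȳ = ΣA·y / ΣA = 54.944 mm.
Transfer each piece to the centroidal x-axis using Ī + A·d² with d = y − 54.944:
  vertical leg: d = 22.556 mm → contributes +3 891 796 mm⁴
  horizontal leg (remainder): d = -49.944 mm → contributes +1 751 947 mm⁴
Total I = 5 643 743 mm⁴.

Ix ≈ 5.64 × 10⁶ mm⁴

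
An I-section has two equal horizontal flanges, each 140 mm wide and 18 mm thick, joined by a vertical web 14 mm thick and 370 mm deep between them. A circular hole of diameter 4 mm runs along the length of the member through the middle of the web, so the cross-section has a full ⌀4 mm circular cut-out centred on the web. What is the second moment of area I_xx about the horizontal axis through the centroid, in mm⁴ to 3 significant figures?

Decompose the section into non-overlapping parts with the origin at the bottom-left of its bounding rectangle.
Bottom flange: 140 × 18, A = 2 520 mm², y = 9 mm, Ī = 68 040 mm⁴.
Web: 14 × 370, A = 5 180 mm², y = 203 mm, Ī = 59 095 167 mm⁴.
Top flange: 140 × 18, A = 2 520 mm², y = 397 mm, Ī = 68 040 mm⁴.
Hole (subtracted): ⌀4, A = 12.566 mm², y = 203 mm, Ī = 12.566 mm⁴.
By symmetry the centroid is at mid-height, ȳ = 203 mm.
Transfer each piece to the horizontal axis through the centroid using Ī + A·d² with d = y − 203:
  bottom flange: d = -194 mm → contributes +94 910 760 mm⁴
  web: d = 0 mm → contributes +59 095 167 mm⁴
  top flange: d = 194 mm → contributes +94 910 760 mm⁴
  hole: d = 0 mm → contributes −12.566 mm⁴
Total I = 248 916 674 mm⁴.

I_xx ≈ 2.49 × 10⁸ mm⁴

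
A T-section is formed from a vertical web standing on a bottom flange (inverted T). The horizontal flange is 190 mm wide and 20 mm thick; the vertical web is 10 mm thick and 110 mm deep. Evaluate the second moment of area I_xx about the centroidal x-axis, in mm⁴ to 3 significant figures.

Break the section into simple shapes (no overlaps), measuring from the bottom-left corner of the bounding box.
Flange: 190 × 20, A = 3 800 mm², y = 10 mm, Ī = 126 667 mm⁴.
Web: 10 × 110, A = 1 100 mm², y = 75 mm, Ī = 1 109 167 mm⁴.
Centroid: ȳ = ΣA·y / ΣA = 24.592 mm.
Transfer each piece to the centroidal x-axis using Ī + A·d² with d = y − 24.592:
  flange: d = -14.592 mm → contributes +935 769 mm⁴
  web: d = 50.408 mm → contributes +3 904 248 mm⁴
Total I = 4 840 017 mm⁴.

I_xx ≈ 4.84 × 10⁶ mm⁴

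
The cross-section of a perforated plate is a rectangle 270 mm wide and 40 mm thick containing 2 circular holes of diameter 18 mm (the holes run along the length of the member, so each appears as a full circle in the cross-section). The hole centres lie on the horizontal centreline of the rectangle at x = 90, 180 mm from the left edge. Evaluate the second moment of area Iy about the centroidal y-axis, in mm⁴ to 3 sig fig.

Iy ≈ 6.46 × 10⁷ mm⁴

Split into non-overlapping primitives; take the origin at the lower-left of the bounding box.
Plate: 270 × 40, A = 10 800 mm², x = 135 mm, Ī = 65 610 000 mm⁴.
Hole 1 (subtracted): ⌀18, A = 254.47 mm², x = 90 mm, Ī = 5 153 mm⁴.
Hole 2 (subtracted): ⌀18, A = 254.47 mm², x = 180 mm, Ī = 5 153 mm⁴.
By symmetry the centroid is at mid-width, x̄ = 135 mm.
Transfer each piece to the centroidal y-axis using Ī + A·d² with d = x − 135:
  plate: d = 0 mm → contributes +65 610 000 mm⁴
  hole 1: d = -45 mm → contributes −520 453 mm⁴
  hole 2: d = 45 mm → contributes −520 453 mm⁴
Total I = 64 569 095 mm⁴.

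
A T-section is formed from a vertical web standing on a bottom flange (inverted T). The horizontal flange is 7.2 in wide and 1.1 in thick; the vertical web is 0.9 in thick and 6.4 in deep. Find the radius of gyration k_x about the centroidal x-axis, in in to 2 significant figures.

Treat the section as a set of non-overlapping primitives; coordinates are from the bounding-box lower-left.
Flange: 7.2 × 1.1, A = 7.92 in², y = 0.55 in, Ī = 0.7986 in⁴.
Web: 0.9 × 6.4, A = 5.76 in², y = 4.3 in, Ī = 19.66 in⁴.
Centroid: ȳ = ΣA·y / ΣA = 2.129 in.
Transfer each piece to the centroidal x-axis using Ī + A·d² with d = y − 2.129:
  flange: d = -1.579 in → contributes +20.54 in⁴
  web: d = 2.171 in → contributes +46.81 in⁴
Total I = 67.35 in⁴.
Radius of gyration: k = √(I/A) = √(67.35 / 13.68) = 2.219 in.

k_x ≈ 2.2 in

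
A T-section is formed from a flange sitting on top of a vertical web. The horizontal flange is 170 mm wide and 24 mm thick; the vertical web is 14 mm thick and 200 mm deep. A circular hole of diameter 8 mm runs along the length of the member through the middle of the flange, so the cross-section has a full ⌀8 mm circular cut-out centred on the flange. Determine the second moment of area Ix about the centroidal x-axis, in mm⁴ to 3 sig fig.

Ix ≈ 3.03 × 10⁷ mm⁴

Split into non-overlapping primitives; take the origin at the lower-left of the bounding box.
Flange: 170 × 24, A = 4 080 mm², y = 212 mm, Ī = 195 840 mm⁴.
Web: 14 × 200, A = 2 800 mm², y = 100 mm, Ī = 9 333 333 mm⁴.
Hole (subtracted): ⌀8, A = 50.265 mm², y = 212 mm, Ī = 201.06 mm⁴.
Centroid: ȳ = ΣA·y / ΣA = 166.08 mm.
Transfer each piece to the centroidal x-axis using Ī + A·d² with d = y − 166.08:
  flange: d = 45.917 mm → contributes +8 797 943 mm⁴
  web: d = -66.083 mm → contributes +21 560 879 mm⁴
  hole: d = 45.917 mm → contributes −106 179 mm⁴
Total I = 30 252 643 mm⁴.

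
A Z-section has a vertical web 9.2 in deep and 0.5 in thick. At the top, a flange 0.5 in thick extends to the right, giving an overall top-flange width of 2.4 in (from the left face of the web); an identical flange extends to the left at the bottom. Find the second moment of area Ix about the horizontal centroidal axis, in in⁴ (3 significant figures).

Ix ≈ 68.4 in⁴

Split into non-overlapping primitives; take the origin at the lower-left of the bounding box.
Web: 0.5 × 9.2, A = 4.6 in², y = 4.6 in, Ī = 32.445 in⁴.
Top flange (beyond web): 1.9 × 0.5, A = 0.95 in², y = 8.95 in, Ī = 0.019792 in⁴.
Bottom flange (beyond web): 1.9 × 0.5, A = 0.95 in², y = 0.25 in, Ī = 0.019792 in⁴.
Centroid: ȳ = ΣA·y / ΣA = 4.6 in.
Transfer each piece to the horizontal centroidal axis using Ī + A·d² with d = y − 4.6:
  web: d = 0 in → contributes +32.445 in⁴
  top flange (beyond web): d = 4.35 in → contributes +17.996 in⁴
  bottom flange (beyond web): d = -4.35 in → contributes +17.996 in⁴
Total I = 68.438 in⁴.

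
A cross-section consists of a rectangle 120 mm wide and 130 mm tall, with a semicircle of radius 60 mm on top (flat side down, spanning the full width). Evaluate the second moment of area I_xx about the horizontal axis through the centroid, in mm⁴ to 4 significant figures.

I_xx ≈ 5.736 × 10⁷ mm⁴

Decompose the section into non-overlapping parts with the origin at the bottom-left of its bounding rectangle.
Rectangular body: 120 × 130, A = 15 600 mm², y = 65 mm, Ī = 21 970 000 mm⁴.
Semicircular cap: semicircle r = 60, A = 5654.87 mm², y = 155.465 mm, Ī = 1 422 450 mm⁴.
Centroid: ȳ = ΣA·y / ΣA = 89.0682 mm.
Transfer each piece to the horizontal axis through the centroid using Ī + A·d² with d = y − 89.0682:
  rectangular body: d = -24.0682 mm → contributes +31 006 739 mm⁴
  semicircular cap: d = 66.3966 mm → contributes +26 351 973 mm⁴
Total I = 57 358 712 mm⁴.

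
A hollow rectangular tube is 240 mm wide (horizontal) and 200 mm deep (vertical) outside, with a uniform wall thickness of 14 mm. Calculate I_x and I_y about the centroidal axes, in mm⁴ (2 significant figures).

Break the section into simple shapes (no overlaps), measuring from the bottom-left corner of the bounding box.
Outer rectangle: 240 × 200, A = 48 000 mm², y = 100 mm, Ī = 160 000 000 mm⁴.
Inner void (subtracted): 212 × 172, A = 36 464 mm², y = 100 mm, Ī = 89 895 915 mm⁴.
By symmetry the centroid is at mid-height, ȳ = 100 mm.
All pieces are centred on the centroidal x-axis, so I = ΣĪ (holes subtracted) = 70 104 085 mm⁴.
Repeating about the centroidal y-axis gives I_y = 93 830 165 mm⁴.

I_x ≈ 7.0 × 10⁷ mm⁴, I_y ≈ 9.4 × 10⁷ mm⁴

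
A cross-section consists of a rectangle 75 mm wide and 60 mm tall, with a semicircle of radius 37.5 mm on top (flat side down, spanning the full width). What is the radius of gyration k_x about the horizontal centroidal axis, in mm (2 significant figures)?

k_x ≈ 26 mm

Break the section into simple shapes (no overlaps), measuring from the bottom-left corner of the bounding box.
Rectangular body: 75 × 60, A = 4 500 mm², y = 30 mm, Ī = 1 350 000 mm⁴.
Semicircular cap: semicircle r = 37.5, A = 2 209 mm², y = 75.92 mm, Ī = 217 049 mm⁴.
Centroid: ȳ = ΣA·y / ΣA = 45.12 mm.
Transfer each piece to the horizontal centroidal axis using Ī + A·d² with d = y − 45.12:
  rectangular body: d = -15.12 mm → contributes +2 378 464 mm⁴
  semicircular cap: d = 30.8 mm → contributes +2 312 218 mm⁴
Total I = 4 690 682 mm⁴.
Radius of gyration: k = √(I/A) = √(4 690 682 / 6 709) = 26.44 mm.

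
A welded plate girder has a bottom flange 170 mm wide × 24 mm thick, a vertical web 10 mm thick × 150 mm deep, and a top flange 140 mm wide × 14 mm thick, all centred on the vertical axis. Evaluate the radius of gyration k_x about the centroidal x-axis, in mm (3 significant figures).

Decompose the section into non-overlapping parts with the origin at the bottom-left of its bounding rectangle.
Bottom plate: 170 × 24, A = 4 080 mm², y = 12 mm, Ī = 195 840 mm⁴.
Web plate: 10 × 150, A = 1 500 mm², y = 99 mm, Ī = 2 812 500 mm⁴.
Top plate: 140 × 14, A = 1 960 mm², y = 181 mm, Ī = 32 013 mm⁴.
Centroid: ȳ = ΣA·y / ΣA = 73.239 mm.
Transfer each piece to the centroidal x-axis using Ī + A·d² with d = y − 73.239:
  bottom plate: d = -61.239 mm → contributes +15 496 581 mm⁴
  web plate: d = 25.761 mm → contributes +3 807 965 mm⁴
  top plate: d = 107.76 mm → contributes +22 792 498 mm⁴
Total I = 42 097 044 mm⁴.
Radius of gyration: k = √(I/A) = √(42 097 044 / 7 540) = 74.721 mm.

k_x ≈ 74.7 mm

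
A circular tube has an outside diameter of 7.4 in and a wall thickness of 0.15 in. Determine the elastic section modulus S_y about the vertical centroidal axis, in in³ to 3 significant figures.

S_y ≈ 6.07 in³

Break the section into simple shapes (no overlaps), measuring from the bottom-left corner of the bounding box.
Outer circle: ⌀7.4, A = 43.008 in², x = 3.7 in, Ī = 147.2 in⁴.
Bore (subtracted): ⌀7.1, A = 39.592 in², x = 3.7 in, Ī = 124.74 in⁴.
By symmetry the centroid is at mid-width, x̄ = 3.7 in.
All pieces are centred on the vertical centroidal axis, so I = ΣĪ (holes subtracted) = 22.457 in⁴.
Extreme fibre distance c = 3.7 in; S = I/c = 6.0694 in³.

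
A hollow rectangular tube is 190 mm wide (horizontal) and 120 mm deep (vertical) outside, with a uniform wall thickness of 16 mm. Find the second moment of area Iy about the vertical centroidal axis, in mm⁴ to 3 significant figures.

Iy ≈ 3.97 × 10⁷ mm⁴

Break the section into simple shapes (no overlaps), measuring from the bottom-left corner of the bounding box.
Outer rectangle: 190 × 120, A = 22 800 mm², x = 95 mm, Ī = 68 590 000 mm⁴.
Inner void (subtracted): 158 × 88, A = 13 904 mm², x = 95 mm, Ī = 28 924 955 mm⁴.
By symmetry the centroid is at mid-width, x̄ = 95 mm.
All pieces are centred on the vertical centroidal axis, so I = ΣĪ (holes subtracted) = 39 665 045 mm⁴.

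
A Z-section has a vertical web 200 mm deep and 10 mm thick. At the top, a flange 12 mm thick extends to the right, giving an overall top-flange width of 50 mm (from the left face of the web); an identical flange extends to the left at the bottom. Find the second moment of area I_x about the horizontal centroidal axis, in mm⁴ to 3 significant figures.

I_x ≈ 1.52 × 10⁷ mm⁴

Split into non-overlapping primitives; take the origin at the lower-left of the bounding box.
Web: 10 × 200, A = 2 000 mm², y = 100 mm, Ī = 6 666 667 mm⁴.
Top flange (beyond web): 40 × 12, A = 480 mm², y = 194 mm, Ī = 5 760 mm⁴.
Bottom flange (beyond web): 40 × 12, A = 480 mm², y = 6 mm, Ī = 5 760 mm⁴.
Centroid: ȳ = ΣA·y / ΣA = 100 mm.
Transfer each piece to the horizontal centroidal axis using Ī + A·d² with d = y − 100:
  web: d = 0 mm → contributes +6 666 667 mm⁴
  top flange (beyond web): d = 94 mm → contributes +4 247 040 mm⁴
  bottom flange (beyond web): d = -94 mm → contributes +4 247 040 mm⁴
Total I = 15 160 747 mm⁴.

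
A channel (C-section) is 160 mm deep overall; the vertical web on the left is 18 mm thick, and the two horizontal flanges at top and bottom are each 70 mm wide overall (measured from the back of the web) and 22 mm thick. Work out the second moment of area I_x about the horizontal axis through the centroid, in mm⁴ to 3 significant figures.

Treat the section as a set of non-overlapping primitives; coordinates are from the bounding-box lower-left.
Web: 18 × 160, A = 2 880 mm², y = 80 mm, Ī = 6 144 000 mm⁴.
Top flange (beyond web): 52 × 22, A = 1 144 mm², y = 149 mm, Ī = 46 141 mm⁴.
Bottom flange (beyond web): 52 × 22, A = 1 144 mm², y = 11 mm, Ī = 46 141 mm⁴.
By symmetry the centroid is at mid-height, ȳ = 80 mm.
Transfer each piece to the horizontal axis through the centroid using Ī + A·d² with d = y − 80:
  web: d = 0 mm → contributes +6 144 000 mm⁴
  top flange (beyond web): d = 69 mm → contributes +5 492 725 mm⁴
  bottom flange (beyond web): d = -69 mm → contributes +5 492 725 mm⁴
Total I = 17 129 451 mm⁴.

I_x ≈ 1.71 × 10⁷ mm⁴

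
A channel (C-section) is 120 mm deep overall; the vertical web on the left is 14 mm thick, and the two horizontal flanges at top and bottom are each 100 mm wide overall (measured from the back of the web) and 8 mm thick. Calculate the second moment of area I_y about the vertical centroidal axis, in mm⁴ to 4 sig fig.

Decompose the section into non-overlapping parts with the origin at the bottom-left of its bounding rectangle.
Web: 14 × 120, A = 1 680 mm², x = 7 mm, Ī = 27 440 mm⁴.
Top flange (beyond web): 86 × 8, A = 688 mm², x = 57 mm, Ī = 424 037 mm⁴.
Bottom flange (beyond web): 86 × 8, A = 688 mm², x = 57 mm, Ī = 424 037 mm⁴.
Centroid: x̄ = ΣA·x / ΣA = 29.5131 mm.
Transfer each piece to the vertical centroidal axis using Ī + A·d² with d = x − 29.5131:
  web: d = -22.5131 mm → contributes +878 930 mm⁴
  top flange (beyond web): d = 27.4869 mm → contributes +943 842 mm⁴
  bottom flange (beyond web): d = 27.4869 mm → contributes +943 842 mm⁴
Total I = 2 766 614 mm⁴.

I_y ≈ 2.767 × 10⁶ mm⁴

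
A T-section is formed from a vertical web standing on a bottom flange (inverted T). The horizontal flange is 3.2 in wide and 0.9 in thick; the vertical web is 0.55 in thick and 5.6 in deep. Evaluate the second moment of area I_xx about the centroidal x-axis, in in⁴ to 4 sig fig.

I_xx ≈ 23.96 in⁴

Break the section into simple shapes (no overlaps), measuring from the bottom-left corner of the bounding box.
Flange: 3.2 × 0.9, A = 2.88 in², y = 0.45 in, Ī = 0.1944 in⁴.
Web: 0.55 × 5.6, A = 3.08 in², y = 3.7 in, Ī = 8.04907 in⁴.
Centroid: ȳ = ΣA·y / ΣA = 2.12953 in.
Transfer each piece to the centroidal x-axis using Ī + A·d² with d = y − 2.12953:
  flange: d = -1.67953 in → contributes +8.31837 in⁴
  web: d = 1.57047 in → contributes +15.6455 in⁴
Total I = 23.9639 in⁴.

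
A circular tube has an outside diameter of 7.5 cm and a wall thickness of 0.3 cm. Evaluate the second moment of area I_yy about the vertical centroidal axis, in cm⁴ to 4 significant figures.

Treat the section as a set of non-overlapping primitives; coordinates are from the bounding-box lower-left.
Outer circle: ⌀7.5, A = 44.1786 cm², x = 3.75 cm, Ī = 155.316 cm⁴.
Bore (subtracted): ⌀6.9, A = 37.3928 cm², x = 3.75 cm, Ī = 111.267 cm⁴.
By symmetry the centroid is at mid-width, x̄ = 3.75 cm.
All pieces are centred on the vertical centroidal axis, so I = ΣĪ (holes subtracted) = 44.0486 cm⁴.

I_yy ≈ 44.05 cm⁴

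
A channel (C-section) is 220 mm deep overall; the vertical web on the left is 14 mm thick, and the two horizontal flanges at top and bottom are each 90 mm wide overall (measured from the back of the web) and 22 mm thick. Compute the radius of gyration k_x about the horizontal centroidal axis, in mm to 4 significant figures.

Break the section into simple shapes (no overlaps), measuring from the bottom-left corner of the bounding box.
Web: 14 × 220, A = 3 080 mm², y = 110 mm, Ī = 12 422 667 mm⁴.
Top flange (beyond web): 76 × 22, A = 1 672 mm², y = 209 mm, Ī = 67437.3 mm⁴.
Bottom flange (beyond web): 76 × 22, A = 1 672 mm², y = 11 mm, Ī = 67437.3 mm⁴.
By symmetry the centroid is at mid-height, ȳ = 110 mm.
Transfer each piece to the horizontal centroidal axis using Ī + A·d² with d = y − 110:
  web: d = 0 mm → contributes +12 422 667 mm⁴
  top flange (beyond web): d = 99 mm → contributes +16 454 709 mm⁴
  bottom flange (beyond web): d = -99 mm → contributes +16 454 709 mm⁴
Total I = 45 332 085 mm⁴.
Radius of gyration: k = √(I/A) = √(45 332 085 / 6 424) = 84.004 mm.

k_x ≈ 84.00 mm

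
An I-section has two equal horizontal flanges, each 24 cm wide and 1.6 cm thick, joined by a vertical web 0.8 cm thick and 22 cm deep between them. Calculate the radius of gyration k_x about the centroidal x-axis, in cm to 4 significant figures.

Break the section into simple shapes (no overlaps), measuring from the bottom-left corner of the bounding box.
Bottom flange: 24 × 1.6, A = 38.4 cm², y = 0.8 cm, Ī = 8.192 cm⁴.
Web: 0.8 × 22, A = 17.6 cm², y = 12.6 cm, Ī = 709.867 cm⁴.
Top flange: 24 × 1.6, A = 38.4 cm², y = 24.4 cm, Ī = 8.192 cm⁴.
By symmetry the centroid is at mid-height, ȳ = 12.6 cm.
Transfer each piece to the centroidal x-axis using Ī + A·d² with d = y − 12.6:
  bottom flange: d = -11.8 cm → contributes +5355.01 cm⁴
  web: d = 0 cm → contributes +709.867 cm⁴
  top flange: d = 11.8 cm → contributes +5355.01 cm⁴
Total I = 11419.9 cm⁴.
Radius of gyration: k = √(I/A) = √(11419.9 / 94.4) = 10.9988 cm.

k_x ≈ 11.00 cm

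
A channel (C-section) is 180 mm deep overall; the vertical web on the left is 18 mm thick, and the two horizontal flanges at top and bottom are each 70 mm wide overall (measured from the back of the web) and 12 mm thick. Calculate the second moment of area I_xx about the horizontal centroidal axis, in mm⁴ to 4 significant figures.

Decompose the section into non-overlapping parts with the origin at the bottom-left of its bounding rectangle.
Web: 18 × 180, A = 3 240 mm², y = 90 mm, Ī = 8 748 000 mm⁴.
Top flange (beyond web): 52 × 12, A = 624 mm², y = 174 mm, Ī = 7 488 mm⁴.
Bottom flange (beyond web): 52 × 12, A = 624 mm², y = 6 mm, Ī = 7 488 mm⁴.
By symmetry the centroid is at mid-height, ȳ = 90 mm.
Transfer each piece to the horizontal centroidal axis using Ī + A·d² with d = y − 90:
  web: d = 0 mm → contributes +8 748 000 mm⁴
  top flange (beyond web): d = 84 mm → contributes +4 410 432 mm⁴
  bottom flange (beyond web): d = -84 mm → contributes +4 410 432 mm⁴
Total I = 17 568 864 mm⁴.

I_xx ≈ 1.757 × 10⁷ mm⁴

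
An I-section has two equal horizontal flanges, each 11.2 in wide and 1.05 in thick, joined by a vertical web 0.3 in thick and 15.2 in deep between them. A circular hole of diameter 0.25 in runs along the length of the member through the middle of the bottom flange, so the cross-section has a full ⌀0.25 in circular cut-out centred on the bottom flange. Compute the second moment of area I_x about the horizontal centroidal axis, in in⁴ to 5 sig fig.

Break the section into simple shapes (no overlaps), measuring from the bottom-left corner of the bounding box.
Bottom flange: 11.2 × 1.05, A = 11.76 in², y = 0.525 in, Ī = 1.08045 in⁴.
Web: 0.3 × 15.2, A = 4.56 in², y = 8.65 in, Ī = 87.7952 in⁴.
Top flange: 11.2 × 1.05, A = 11.76 in², y = 16.775 in, Ī = 1.08045 in⁴.
Hole (subtracted): ⌀0.25, A = 0.04908739 in², y = 0.525 in, Ī = 0.0001917476 in⁴.
Centroid: ȳ = ΣA·y / ΣA = 8.664228 in.
Transfer each piece to the horizontal centroidal axis using Ī + A·d² with d = y − 8.664228:
  bottom flange: d = -8.139228 in → contributes +780.1456 in⁴
  web: d = -0.0142284 in → contributes +87.79612 in⁴
  top flange: d = 8.110772 in → contributes +774.7075 in⁴
  hole: d = -8.139228 in → contributes −3.252086 in⁴
Total I = 1639.397 in⁴.

I_x ≈ 1639.4 in⁴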